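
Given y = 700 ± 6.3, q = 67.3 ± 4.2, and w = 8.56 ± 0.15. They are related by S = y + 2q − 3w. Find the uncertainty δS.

Absolute uncertainties add in quadrature for a linear combination:
  (δy)² = 39.7;  (2·δq)² = 70.6;  (3·δw)² = 0.202
δS = √(110) = 10.5

10.5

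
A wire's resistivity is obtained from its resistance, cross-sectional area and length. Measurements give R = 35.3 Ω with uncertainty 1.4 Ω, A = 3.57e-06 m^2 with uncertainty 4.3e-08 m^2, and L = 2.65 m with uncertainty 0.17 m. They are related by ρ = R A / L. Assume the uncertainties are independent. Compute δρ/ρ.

Each factor contributes (exponent × relative error)² to (δρ/ρ)²:
  (1·δR/R)² = (1×0.0397)² = 0.00157;  (1·δA/A)² = (1×0.0120)² = 0.000145;  (-1·δL/L)² = (-1×0.0642)² = 0.00412
δρ/ρ = √(0.00583) = 0.0764

0.0764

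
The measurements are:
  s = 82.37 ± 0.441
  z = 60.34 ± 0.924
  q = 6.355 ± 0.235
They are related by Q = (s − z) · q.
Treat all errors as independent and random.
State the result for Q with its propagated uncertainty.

140.0 ± 8.31

Let u = s − z = 22.03. δu = √(δs² + δz²) = √(0.194 + 0.854) = 1.02, so δu/u = 0.0465.
Q is then a monomial in u, q:
δQ/Q = √((δu/u)² + (1·δq/q)²) = √(0.00216 + 0.00137) = 0.0594
Q = 140.0, so δQ = 0.0594 × 140.0 = 8.31.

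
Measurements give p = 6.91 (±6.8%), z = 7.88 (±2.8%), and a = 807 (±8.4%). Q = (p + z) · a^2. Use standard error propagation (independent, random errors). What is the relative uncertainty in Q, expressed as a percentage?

Let u = p + z = 14.8. δu = √(δp² + δz²) = √(0.221 + 0.0487) = 0.519, so δu/u = 0.0351.
Q is then a monomial in u, a:
δQ/Q = √((δu/u)² + (2·δa/a)²) = √(0.00123 + 0.0282) = 0.172

17.2%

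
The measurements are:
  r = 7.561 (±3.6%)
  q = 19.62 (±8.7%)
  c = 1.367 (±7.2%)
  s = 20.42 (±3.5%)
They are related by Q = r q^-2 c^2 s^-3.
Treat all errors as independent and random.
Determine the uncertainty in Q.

Relative error in a monomial: (δQ/Q)² = Σ (nᵢ · δxᵢ/xᵢ)².
  (1·δr/r)² = (1×0.0360)² = 0.00130;  (-2·δq/q)² = (-2×0.0870)² = 0.0303;  (2·δc/c)² = (2×0.0720)² = 0.0207;  (-3·δs/s)² = (-3×0.0350)² = 0.0110
δQ/Q = √(0.0633) = 0.252
Q = 4.311e-06, so δQ = 0.252 × 4.311e-06 = 1.08e-06.

1.08e-06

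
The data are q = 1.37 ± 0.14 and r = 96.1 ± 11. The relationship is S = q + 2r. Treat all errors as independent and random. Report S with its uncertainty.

194 ± 22.0

Each term contributes (cᵢ δxᵢ)² to (δS)²:
  (δq)² = 0.0196;  (2·δr)² = 484
δS = √(484) = 22.0
S = 194.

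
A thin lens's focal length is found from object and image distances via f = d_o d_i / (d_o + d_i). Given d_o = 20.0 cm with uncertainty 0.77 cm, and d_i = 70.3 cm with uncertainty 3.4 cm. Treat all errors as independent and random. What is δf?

0.496 cm

∂f/∂d_o = (d_i/(d_o+d_i))² = 0.606;  ∂f/∂d_i = (d_o/(d_o+d_i))² = 0.0491
δf = √((∂f/∂d_o · δd_o)² + (∂f/∂d_i · δd_i)²) = √(0.218 + 0.0278) = 0.496 cm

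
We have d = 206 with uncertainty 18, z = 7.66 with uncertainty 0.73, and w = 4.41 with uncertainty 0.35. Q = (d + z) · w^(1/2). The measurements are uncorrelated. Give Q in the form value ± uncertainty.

449 ± 41.8

Let u = d + z = 214. δu = √(δd² + δz²) = √(324 + 0.533) = 18.0, so δu/u = 0.0843.
Q is then a monomial in u, w:
δQ/Q = √((δu/u)² + (½·δw/w)²) = √(0.00711 + 0.00157) = 0.0932
Q = 449, so δQ = 0.0932 × 449 = 41.8.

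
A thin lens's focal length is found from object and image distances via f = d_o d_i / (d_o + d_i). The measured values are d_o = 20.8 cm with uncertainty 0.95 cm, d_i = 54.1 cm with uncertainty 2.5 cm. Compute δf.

∂f/∂d_o = (d_i/(d_o+d_i))² = 0.522;  ∂f/∂d_i = (d_o/(d_o+d_i))² = 0.0771
δf = √((∂f/∂d_o · δd_o)² + (∂f/∂d_i · δd_i)²) = √(0.246 + 0.0372) = 0.532 cm

0.532 cm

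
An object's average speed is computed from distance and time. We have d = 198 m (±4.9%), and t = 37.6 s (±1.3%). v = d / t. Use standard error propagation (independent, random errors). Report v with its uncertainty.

Relative error in a monomial: (δv/v)² = Σ (nᵢ · δxᵢ/xᵢ)².
  (1·δd/d)² = (1×0.0490)² = 0.00240;  (-1·δt/t)² = (-1×0.0130)² = 0.000169
δv/v = √(0.00257) = 0.0507
v = 5.27 m/s, so δv = 0.0507 × 5.27 = 0.267 m/s.

5.27 ± 0.267 m/s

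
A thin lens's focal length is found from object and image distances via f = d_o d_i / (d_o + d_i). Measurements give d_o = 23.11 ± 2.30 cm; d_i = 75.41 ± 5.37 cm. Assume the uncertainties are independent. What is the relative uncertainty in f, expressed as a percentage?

7.80%

∂f/∂d_o = (d_i/(d_o+d_i))² = 0.586;  ∂f/∂d_i = (d_o/(d_o+d_i))² = 0.0550
δf = √((∂f/∂d_o · δd_o)² + (∂f/∂d_i · δd_i)²) = √(1.82 + 0.0873) = 1.38 cm
f = 17.69 cm, so δf/f = 1.38/17.69 = 0.0780.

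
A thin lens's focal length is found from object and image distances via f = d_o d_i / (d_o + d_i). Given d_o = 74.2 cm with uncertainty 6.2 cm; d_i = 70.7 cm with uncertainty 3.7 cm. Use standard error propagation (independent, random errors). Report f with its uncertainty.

∂f/∂d_o = (d_i/(d_o+d_i))² = 0.238;  ∂f/∂d_i = (d_o/(d_o+d_i))² = 0.262
δf = √((∂f/∂d_o · δd_o)² + (∂f/∂d_i · δd_i)²) = √(2.18 + 0.941) = 1.77 cm
f = 36.2 cm.

36.2 ± 1.77 cm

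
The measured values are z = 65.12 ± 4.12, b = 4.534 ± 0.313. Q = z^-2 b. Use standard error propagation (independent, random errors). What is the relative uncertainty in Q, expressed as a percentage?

Since Q is a product/quotient, work with relative uncertainties:
  (-2·δz/z)² = (-2×0.0633)² = 0.0160;  (1·δb/b)² = (1×0.0690)² = 0.00477
δQ/Q = √(0.0208) = 0.144

14.4%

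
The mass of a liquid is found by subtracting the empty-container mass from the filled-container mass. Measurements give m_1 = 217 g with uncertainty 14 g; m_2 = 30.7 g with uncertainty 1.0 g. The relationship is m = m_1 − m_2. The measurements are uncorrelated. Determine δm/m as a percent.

For a sum/difference, combine absolute errors in quadrature:
  (δm_1)² = 196;  (δm_2)² = 1.00
δm = √(197) = 14.0 g
m = 186 g, so δm/m = 14.0/186 = 0.0753.

7.53%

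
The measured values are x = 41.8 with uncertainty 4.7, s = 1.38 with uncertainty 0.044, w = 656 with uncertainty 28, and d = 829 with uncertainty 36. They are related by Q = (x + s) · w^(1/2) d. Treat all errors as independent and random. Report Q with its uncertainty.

Let u = x + s = 43.2. δu = √(δx² + δs²) = √(22.1 + 0.00194) = 4.70, so δu/u = 0.109.
Q is then a monomial in u, w, d:
δQ/Q = √((δu/u)² + (½·δw/w)² + (1·δd/d)²) = √(0.0118 + 0.000455 + 0.00189) = 0.119
Q = 9.17e+05, so δQ = 0.119 × 9.17e+05 = 1.09e+05.

(9.17 ± 1.09) × 10^5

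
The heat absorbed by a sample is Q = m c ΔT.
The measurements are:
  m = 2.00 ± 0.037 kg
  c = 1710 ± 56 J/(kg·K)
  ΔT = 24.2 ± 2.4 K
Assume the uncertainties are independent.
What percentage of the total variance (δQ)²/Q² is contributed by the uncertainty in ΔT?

(δQ/Q)² = (1·δm/m)² + (1·δc/c)² + (1·δΔT/ΔT)²
  m term: (1×0.0185)² = 0.000342
  c term: (1×0.0327)² = 0.00107
  ΔT term: (1×0.0992)² = 0.00984
Total = 0.0113. Share from ΔT = 0.00984/0.0113 = 0.874.

87.4%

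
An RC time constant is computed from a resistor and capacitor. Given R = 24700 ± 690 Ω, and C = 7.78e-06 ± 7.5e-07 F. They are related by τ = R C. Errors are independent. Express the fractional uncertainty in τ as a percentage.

τ is a product of powers, so relative uncertainties combine in quadrature:
  (1·δR/R)² = (1×0.0279)² = 0.000780;  (1·δC/C)² = (1×0.0964)² = 0.00929
δτ/τ = √(0.0101) = 0.100

10.0%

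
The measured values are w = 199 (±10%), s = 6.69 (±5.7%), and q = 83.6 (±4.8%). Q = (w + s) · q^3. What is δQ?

Let u = w + s = 206. δu = √(δw² + δs²) = √(396 + 0.145) = 19.9, so δu/u = 0.0968.
Q is then a monomial in u, q:
δQ/Q = √((δu/u)² + (3·δq/q)²) = √(0.00936 + 0.0207) = 0.173
Q = 1.2e+08, so δQ = 0.173 × 1.2e+08 = 2.09e+07.

2.09e+07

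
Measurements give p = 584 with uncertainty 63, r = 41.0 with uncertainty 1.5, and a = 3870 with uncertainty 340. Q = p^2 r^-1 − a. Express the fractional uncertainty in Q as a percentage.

41.6%

Let w = p^2·r^-1 = 8320. δw/w = √((2·δp/p)² + (-1·δr/r)²) = √(0.0465 + 0.00134) = 0.219, so δw = 1820.
Q = w − a: δQ = √(δw² + δa²) = √(3.31e+06 + 1.16e+05) = 1850
Q = 4450, so δQ/Q = 1850/4450 = 0.416.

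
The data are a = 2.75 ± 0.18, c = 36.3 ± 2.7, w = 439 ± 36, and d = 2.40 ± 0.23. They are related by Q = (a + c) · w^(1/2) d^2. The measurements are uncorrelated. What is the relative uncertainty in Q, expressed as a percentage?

20.8%

Let u = a + c = 39.0. δu = √(δa² + δc²) = √(0.0324 + 7.29) = 2.71, so δu/u = 0.0693.
Q is then a monomial in u, w, d:
δQ/Q = √((δu/u)² + (½·δw/w)² + (2·δd/d)²) = √(0.00480 + 0.00168 + 0.0367) = 0.208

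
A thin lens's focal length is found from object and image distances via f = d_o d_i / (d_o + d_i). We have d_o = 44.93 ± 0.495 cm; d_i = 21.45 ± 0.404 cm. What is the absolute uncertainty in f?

∂f/∂d_o = (d_i/(d_o+d_i))² = 0.104;  ∂f/∂d_i = (d_o/(d_o+d_i))² = 0.458
δf = √((∂f/∂d_o · δd_o)² + (∂f/∂d_i · δd_i)²) = √(0.00267 + 0.0343) = 0.192 cm

0.192 cm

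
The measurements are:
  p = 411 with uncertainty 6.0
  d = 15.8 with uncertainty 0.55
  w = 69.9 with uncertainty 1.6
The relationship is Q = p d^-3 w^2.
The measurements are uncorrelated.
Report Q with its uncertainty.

Q is a product of powers, so relative uncertainties combine in quadrature:
  (1·δp/p)² = (1×0.0146)² = 0.000213;  (-3·δd/d)² = (-3×0.0348)² = 0.0109;  (2·δw/w)² = (2×0.0229)² = 0.00210
δQ/Q = √(0.0132) = 0.115
Q = 509, so δQ = 0.115 × 509 = 58.5.

509 ± 58.5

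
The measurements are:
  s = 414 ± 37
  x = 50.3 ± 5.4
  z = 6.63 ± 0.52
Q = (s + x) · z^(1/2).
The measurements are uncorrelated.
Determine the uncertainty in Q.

107

Let u = s + x = 464. δu = √(δs² + δx²) = √(1370 + 29.2) = 37.4, so δu/u = 0.0805.
Q is then a monomial in u, z:
δQ/Q = √((δu/u)² + (½·δz/z)²) = √(0.00649 + 0.00154) = 0.0896
Q = 1200, so δQ = 0.0896 × 1200 = 107.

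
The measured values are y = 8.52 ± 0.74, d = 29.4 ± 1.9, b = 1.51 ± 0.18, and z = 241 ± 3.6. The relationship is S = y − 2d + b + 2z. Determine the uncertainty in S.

8.18

Sums and differences: (δS)² = Σ (cᵢ δxᵢ)².
  (δy)² = 0.548;  (2·δd)² = 14.4;  (δb)² = 0.0324;  (2·δz)² = 51.8
δS = √(66.9) = 8.18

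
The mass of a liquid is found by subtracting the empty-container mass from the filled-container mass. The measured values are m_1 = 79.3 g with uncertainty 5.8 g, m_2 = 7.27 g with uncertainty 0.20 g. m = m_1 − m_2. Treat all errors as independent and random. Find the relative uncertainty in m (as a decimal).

Absolute uncertainties add in quadrature for a linear combination:
  (δm_1)² = 33.6;  (δm_2)² = 0.0400
δm = √(33.7) = 5.80 g
m = 72.0 g, so δm/m = 5.80/72.0 = 0.0806.

0.0806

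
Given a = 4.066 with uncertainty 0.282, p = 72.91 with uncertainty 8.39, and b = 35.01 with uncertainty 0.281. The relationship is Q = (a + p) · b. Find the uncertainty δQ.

Let u = a + p = 76.98. δu = √(δa² + δp²) = √(0.0795 + 70.4) = 8.39, so δu/u = 0.109.
Q is then a monomial in u, b:
δQ/Q = √((δu/u)² + (1·δb/b)²) = √(0.0119 + 6.44e-05) = 0.109
Q = 2695, so δQ = 0.109 × 2695 = 295.

295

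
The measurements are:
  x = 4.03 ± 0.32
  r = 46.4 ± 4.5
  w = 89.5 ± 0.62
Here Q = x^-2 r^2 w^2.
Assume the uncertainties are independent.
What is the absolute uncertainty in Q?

Relative error in a monomial: (δQ/Q)² = Σ (nᵢ · δxᵢ/xᵢ)².
  (-2·δx/x)² = (-2×0.0794)² = 0.0252;  (2·δr/r)² = (2×0.0970)² = 0.0376;  (2·δw/w)² = (2×0.00693)² = 0.000192
δQ/Q = √(0.0630) = 0.251
Q = 1.06e+06, so δQ = 0.251 × 1.06e+06 = 2.67e+05.

2.67e+05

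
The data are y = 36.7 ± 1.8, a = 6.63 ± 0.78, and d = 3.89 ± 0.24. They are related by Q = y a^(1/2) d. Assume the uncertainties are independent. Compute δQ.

36.2

Since Q is a product/quotient, work with relative uncertainties:
  (1·δy/y)² = (1×0.0490)² = 0.00241;  (½·δa/a)² = (0.5×0.118)² = 0.00346;  (1·δd/d)² = (1×0.0617)² = 0.00381
δQ/Q = √(0.00967) = 0.0983
Q = 368, so δQ = 0.0983 × 368 = 36.2.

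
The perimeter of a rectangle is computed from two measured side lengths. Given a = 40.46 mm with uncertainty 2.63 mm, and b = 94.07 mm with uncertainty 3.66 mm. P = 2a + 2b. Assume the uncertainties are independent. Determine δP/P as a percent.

3.35%

For a sum/difference, combine absolute errors in quadrature:
  (2·δa)² = 27.7;  (2·δb)² = 53.6
δP = √(81.2) = 9.01 mm
P = 269.1 mm, so δP/P = 9.01/269.1 = 0.0335.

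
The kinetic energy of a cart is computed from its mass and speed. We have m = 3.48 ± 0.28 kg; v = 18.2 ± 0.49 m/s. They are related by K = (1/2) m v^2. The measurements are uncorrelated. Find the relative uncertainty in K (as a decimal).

K is a product of powers, so relative uncertainties combine in quadrature:
  (1·δm/m)² = (1×0.0805)² = 0.00647;  (2·δv/v)² = (2×0.0269)² = 0.00290
δK/K = √(0.00937) = 0.0968

0.0968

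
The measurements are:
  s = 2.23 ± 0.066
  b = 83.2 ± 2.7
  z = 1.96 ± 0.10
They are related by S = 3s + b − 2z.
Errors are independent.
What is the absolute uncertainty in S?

S is a linear combination, so absolute uncertainties add in quadrature:
  (3·δs)² = 0.0392;  (δb)² = 7.29;  (2·δz)² = 0.0400
δS = √(7.37) = 2.71

2.71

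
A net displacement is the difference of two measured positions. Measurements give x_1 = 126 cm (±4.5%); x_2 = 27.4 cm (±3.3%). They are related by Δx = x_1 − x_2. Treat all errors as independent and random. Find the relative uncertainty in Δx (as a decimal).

0.0582

Each term contributes (cᵢ δxᵢ)² to (δΔx)²:
  (δx_1)² = 32.1;  (δx_2)² = 0.818
δΔx = √(33.0) = 5.74 cm
Δx = 98.6 cm, so δΔx/Δx = 5.74/98.6 = 0.0582.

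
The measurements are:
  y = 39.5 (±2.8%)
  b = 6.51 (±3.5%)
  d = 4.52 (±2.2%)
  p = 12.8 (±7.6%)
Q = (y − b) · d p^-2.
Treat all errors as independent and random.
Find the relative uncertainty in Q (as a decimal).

Let u = y − b = 33.0. δu = √(δy² + δb²) = √(1.22 + 0.0519) = 1.13, so δu/u = 0.0342.
Q is then a monomial in u, d, p:
δQ/Q = √((δu/u)² + (1·δd/d)² + (-2·δp/p)²) = √(0.00117 + 0.000484 + 0.0231) = 0.157

0.157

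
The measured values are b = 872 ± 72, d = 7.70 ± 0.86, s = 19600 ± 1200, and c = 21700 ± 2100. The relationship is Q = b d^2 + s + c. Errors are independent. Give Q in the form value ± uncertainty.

Let p = b·d^2 = 51700. δp/p = √((1·δb/b)² + (2·δd/d)²) = √(0.00682 + 0.0499) = 0.238, so δp = 12300.
Q = p + s + c: δQ = √(δp² + δs² + δc²) = √(1.52e+08 + 1.44e+06 + 4.41e+06) = 12500
Q = 93000.

93000 ± 12500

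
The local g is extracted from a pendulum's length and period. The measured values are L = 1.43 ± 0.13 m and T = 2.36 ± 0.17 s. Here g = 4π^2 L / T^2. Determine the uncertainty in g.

1.73 m/s^2

Each factor contributes (exponent × relative error)² to (δg/g)²:
  (1·δL/L)² = (1×0.0909)² = 0.00826;  (-2·δT/T)² = (-2×0.0720)² = 0.0208
δg/g = √(0.0290) = 0.170
g = 10.1 m/s^2, so δg = 0.170 × 10.1 = 1.73 m/s^2.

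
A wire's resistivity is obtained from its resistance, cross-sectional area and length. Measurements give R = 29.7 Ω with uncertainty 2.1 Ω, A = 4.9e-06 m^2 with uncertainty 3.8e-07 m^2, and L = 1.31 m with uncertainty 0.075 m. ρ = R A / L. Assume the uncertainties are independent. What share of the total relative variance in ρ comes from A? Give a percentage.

42.1%

(δρ/ρ)² = (1·δR/R)² + (1·δA/A)² + (-1·δL/L)²
  R term: (1×0.0707)² = 0.00500
  A term: (1×0.0776)² = 0.00601
  L term: (-1×0.0573)² = 0.00328
Total = 0.0143. Share from A = 0.00601/0.0143 = 0.421.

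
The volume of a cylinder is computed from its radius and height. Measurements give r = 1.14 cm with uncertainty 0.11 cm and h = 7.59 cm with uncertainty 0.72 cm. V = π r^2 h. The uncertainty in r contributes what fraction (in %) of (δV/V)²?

(δV/V)² = (2·δr/r)² + (1·δh/h)²
  r term: (2×0.0965)² = 0.0372
  h term: (1×0.0949)² = 0.00900
Total = 0.0462. Share from r = 0.0372/0.0462 = 0.805.

80.5%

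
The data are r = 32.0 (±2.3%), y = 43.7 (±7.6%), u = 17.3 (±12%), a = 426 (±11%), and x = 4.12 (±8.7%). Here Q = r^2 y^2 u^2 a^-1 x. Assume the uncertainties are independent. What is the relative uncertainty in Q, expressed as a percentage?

For a monomial Q ∝ r^2, y^2, u^2, a^-1, x, fractional errors add in quadrature:
  (2·δr/r)² = (2×0.0230)² = 0.00212;  (2·δy/y)² = (2×0.0760)² = 0.0231;  (2·δu/u)² = (2×0.120)² = 0.0576;  (-1·δa/a)² = (-1×0.110)² = 0.0121;  (1·δx/x)² = (1×0.0870)² = 0.00757
δQ/Q = √(0.102) = 0.320

32.0%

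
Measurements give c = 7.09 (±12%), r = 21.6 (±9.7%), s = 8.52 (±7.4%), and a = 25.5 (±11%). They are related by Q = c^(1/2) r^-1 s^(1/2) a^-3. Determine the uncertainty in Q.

Each factor contributes (exponent × relative error)² to (δQ/Q)²:
  (½·δc/c)² = (0.5×0.120)² = 0.00360;  (-1·δr/r)² = (-1×0.0970)² = 0.00941;  (½·δs/s)² = (0.5×0.0740)² = 0.00137;  (-3·δa/a)² = (-3×0.110)² = 0.109
δQ/Q = √(0.123) = 0.351
Q = 2.17e-05, so δQ = 0.351 × 2.17e-05 = 7.62e-06.

7.62e-06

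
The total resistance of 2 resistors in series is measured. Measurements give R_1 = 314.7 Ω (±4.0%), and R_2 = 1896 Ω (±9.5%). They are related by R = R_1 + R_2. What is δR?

Each term contributes (cᵢ δxᵢ)² to (δR)²:
  (δR_1)² = 158;  (δR_2)² = 32400
δR = √(32600) = 181 Ω

181 Ω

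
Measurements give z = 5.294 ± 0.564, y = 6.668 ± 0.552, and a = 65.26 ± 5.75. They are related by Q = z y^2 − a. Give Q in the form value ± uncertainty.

170.1 ± 46.7

Let p = z·y^2 = 235.4. δp/p = √((1·δz/z)² + (2·δy/y)²) = √(0.0113 + 0.0274) = 0.197, so δp = 46.3.
Q = p − a: δQ = √(δp² + δa²) = √(2150 + 33.1) = 46.7
Q = 170.1.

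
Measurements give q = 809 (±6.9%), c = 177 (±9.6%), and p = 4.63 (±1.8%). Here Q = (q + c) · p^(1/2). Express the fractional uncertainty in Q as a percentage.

5.99%

Let u = q + c = 986. δu = √(δq² + δc²) = √(3120 + 289) = 58.3, so δu/u = 0.0592.
Q is then a monomial in u, p:
δQ/Q = √((δu/u)² + (½·δp/p)²) = √(0.00350 + 8.1e-05) = 0.0599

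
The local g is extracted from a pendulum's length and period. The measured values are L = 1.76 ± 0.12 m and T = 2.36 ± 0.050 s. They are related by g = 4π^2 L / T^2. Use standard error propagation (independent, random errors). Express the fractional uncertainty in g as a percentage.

8.03%

Products/powers → add relative errors in quadrature, weighted by exponent:
  (1·δL/L)² = (1×0.0682)² = 0.00465;  (-2·δT/T)² = (-2×0.0212)² = 0.00180
δg/g = √(0.00644) = 0.0803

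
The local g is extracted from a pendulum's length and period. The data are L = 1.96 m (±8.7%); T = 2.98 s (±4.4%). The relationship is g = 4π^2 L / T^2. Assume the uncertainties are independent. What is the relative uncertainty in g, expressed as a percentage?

12.4%

For a monomial g ∝ L, T^-2, fractional errors add in quadrature:
  (1·δL/L)² = (1×0.0870)² = 0.00757;  (-2·δT/T)² = (-2×0.0440)² = 0.00774
δg/g = √(0.0153) = 0.124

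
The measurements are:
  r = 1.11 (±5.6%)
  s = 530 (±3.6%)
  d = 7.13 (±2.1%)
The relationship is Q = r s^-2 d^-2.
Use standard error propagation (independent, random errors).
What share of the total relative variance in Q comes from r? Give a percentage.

31.1%

(δQ/Q)² = (1·δr/r)² + (-2·δs/s)² + (-2·δd/d)²
  r term: (1×0.0560)² = 0.00314
  s term: (-2×0.0360)² = 0.00518
  d term: (-2×0.0210)² = 0.00176
Total = 0.0101. Share from r = 0.00314/0.0101 = 0.311.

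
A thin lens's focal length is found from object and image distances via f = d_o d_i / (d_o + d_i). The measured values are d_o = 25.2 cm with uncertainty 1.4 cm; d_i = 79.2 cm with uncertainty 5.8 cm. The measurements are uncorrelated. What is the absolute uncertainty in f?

0.874 cm

∂f/∂d_o = (d_i/(d_o+d_i))² = 0.576;  ∂f/∂d_i = (d_o/(d_o+d_i))² = 0.0583
δf = √((∂f/∂d_o · δd_o)² + (∂f/∂d_i · δd_i)²) = √(0.649 + 0.114) = 0.874 cm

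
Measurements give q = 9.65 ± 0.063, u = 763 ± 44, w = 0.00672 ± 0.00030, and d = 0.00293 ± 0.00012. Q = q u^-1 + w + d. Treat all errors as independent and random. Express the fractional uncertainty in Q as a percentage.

Let p = q·u^-1 = 0.0126. δp/p = √((1·δq/q)² + (-1·δu/u)²) = √(4.26e-05 + 0.00333) = 0.0580, so δp = 0.000734.
Q = p + w + d: δQ = √(δp² + δw² + δd²) = √(5.39e-07 + 9e-08 + 1.44e-08) = 0.000802
Q = 0.0223, so δQ/Q = 0.000802/0.0223 = 0.0360.

3.60%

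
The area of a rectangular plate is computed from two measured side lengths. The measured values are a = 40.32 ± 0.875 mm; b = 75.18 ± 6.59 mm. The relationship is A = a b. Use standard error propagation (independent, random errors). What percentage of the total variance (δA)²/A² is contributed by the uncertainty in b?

(δA/A)² = (1·δa/a)² + (1·δb/b)²
  a term: (1×0.0217)² = 0.000471
  b term: (1×0.0877)² = 0.00768
Total = 0.00815. Share from b = 0.00768/0.00815 = 0.942.

94.2%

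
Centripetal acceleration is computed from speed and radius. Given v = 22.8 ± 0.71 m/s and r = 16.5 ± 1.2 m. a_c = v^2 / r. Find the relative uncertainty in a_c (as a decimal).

0.0958

For a monomial a_c ∝ v^2, r^-1, fractional errors add in quadrature:
  (2·δv/v)² = (2×0.0311)² = 0.00388;  (-1·δr/r)² = (-1×0.0727)² = 0.00529
δa_c/a_c = √(0.00917) = 0.0958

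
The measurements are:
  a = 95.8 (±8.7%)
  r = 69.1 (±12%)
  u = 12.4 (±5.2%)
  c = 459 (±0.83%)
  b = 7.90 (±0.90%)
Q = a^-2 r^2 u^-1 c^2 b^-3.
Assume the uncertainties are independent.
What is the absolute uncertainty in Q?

Products/powers → add relative errors in quadrature, weighted by exponent:
  (-2·δa/a)² = (-2×0.0870)² = 0.0303;  (2·δr/r)² = (2×0.120)² = 0.0576;  (-1·δu/u)² = (-1×0.0520)² = 0.00270;  (2·δc/c)² = (2×0.00830)² = 0.000276;  (-3·δb/b)² = (-3×0.00900)² = 0.000729
δQ/Q = √(0.0916) = 0.303
Q = 17.9, so δQ = 0.303 × 17.9 = 5.43.

5.43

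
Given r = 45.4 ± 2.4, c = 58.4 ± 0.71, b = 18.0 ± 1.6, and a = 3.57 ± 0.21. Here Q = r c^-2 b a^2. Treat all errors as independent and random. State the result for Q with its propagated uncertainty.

3.05 ± 0.484

Since Q is a product/quotient, work with relative uncertainties:
  (1·δr/r)² = (1×0.0529)² = 0.00279;  (-2·δc/c)² = (-2×0.0122)² = 0.000591;  (1·δb/b)² = (1×0.0889)² = 0.00790;  (2·δa/a)² = (2×0.0588)² = 0.0138
δQ/Q = √(0.0251) = 0.159
Q = 3.05, so δQ = 0.159 × 3.05 = 0.484.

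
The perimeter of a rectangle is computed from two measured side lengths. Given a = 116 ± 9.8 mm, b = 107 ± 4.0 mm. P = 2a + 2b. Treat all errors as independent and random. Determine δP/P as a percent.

4.75%

For a sum/difference, combine absolute errors in quadrature:
  (2·δa)² = 384;  (2·δb)² = 64.0
δP = √(448) = 21.2 mm
P = 446 mm, so δP/P = 21.2/446 = 0.0475.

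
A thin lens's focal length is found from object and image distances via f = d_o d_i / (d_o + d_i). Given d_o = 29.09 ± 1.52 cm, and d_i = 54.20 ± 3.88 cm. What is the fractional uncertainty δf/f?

∂f/∂d_o = (d_i/(d_o+d_i))² = 0.423;  ∂f/∂d_i = (d_o/(d_o+d_i))² = 0.122
δf = √((∂f/∂d_o · δd_o)² + (∂f/∂d_i · δd_i)²) = √(0.414 + 0.224) = 0.799 cm
f = 18.93 cm, so δf/f = 0.799/18.93 = 0.0422.

0.0422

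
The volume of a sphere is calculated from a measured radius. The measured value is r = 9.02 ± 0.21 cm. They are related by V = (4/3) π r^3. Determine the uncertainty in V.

215 cm^3

V ∝ r^3, so δV/V = |3| · δr/r = 3 × 0.0233 = 0.0698.
V = 3070 cm^3, so δV = 0.0698 × 3070 = 215 cm^3.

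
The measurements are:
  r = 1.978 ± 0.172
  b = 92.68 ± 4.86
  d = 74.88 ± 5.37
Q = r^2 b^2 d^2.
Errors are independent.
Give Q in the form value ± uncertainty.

(1.884 ± 0.469) × 10^8

For a monomial Q ∝ r^2, b^2, d^2, fractional errors add in quadrature:
  (2·δr/r)² = (2×0.0870)² = 0.0302;  (2·δb/b)² = (2×0.0524)² = 0.0110;  (2·δd/d)² = (2×0.0717)² = 0.0206
δQ/Q = √(0.0618) = 0.249
Q = 1.884e+08, so δQ = 0.249 × 1.884e+08 = 4.69e+07.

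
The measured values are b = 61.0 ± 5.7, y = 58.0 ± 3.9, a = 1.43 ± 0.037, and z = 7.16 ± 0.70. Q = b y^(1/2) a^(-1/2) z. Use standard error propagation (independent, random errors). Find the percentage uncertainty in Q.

For a monomial Q ∝ b, y^(1/2), a^(-1/2), z, fractional errors add in quadrature:
  (1·δb/b)² = (1×0.0934)² = 0.00873;  (½·δy/y)² = (0.5×0.0672)² = 0.00113;  (−½·δa/a)² = (-0.5×0.0259)² = 0.000167;  (1·δz/z)² = (1×0.0978)² = 0.00956
δQ/Q = √(0.0196) = 0.140

14.0%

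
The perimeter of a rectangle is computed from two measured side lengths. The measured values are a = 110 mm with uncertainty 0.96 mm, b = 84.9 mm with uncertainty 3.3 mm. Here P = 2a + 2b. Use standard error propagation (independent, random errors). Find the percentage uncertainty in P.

For a sum/difference, combine absolute errors in quadrature:
  (2·δa)² = 3.69;  (2·δb)² = 43.6
δP = √(47.2) = 6.87 mm
P = 390 mm, so δP/P = 6.87/390 = 0.0176.

1.76%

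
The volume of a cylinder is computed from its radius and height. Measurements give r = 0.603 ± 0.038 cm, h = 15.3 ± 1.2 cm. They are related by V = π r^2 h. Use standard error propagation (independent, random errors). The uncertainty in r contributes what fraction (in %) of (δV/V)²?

(δV/V)² = (2·δr/r)² + (1·δh/h)²
  r term: (2×0.0630)² = 0.0159
  h term: (1×0.0784)² = 0.00615
Total = 0.0220. Share from r = 0.0159/0.0220 = 0.721.

72.1%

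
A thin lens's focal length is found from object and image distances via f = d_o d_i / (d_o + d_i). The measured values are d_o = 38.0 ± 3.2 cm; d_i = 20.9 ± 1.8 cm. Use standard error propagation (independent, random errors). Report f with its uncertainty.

13.5 ± 0.851 cm

∂f/∂d_o = (d_i/(d_o+d_i))² = 0.126;  ∂f/∂d_i = (d_o/(d_o+d_i))² = 0.416
δf = √((∂f/∂d_o · δd_o)² + (∂f/∂d_i · δd_i)²) = √(0.162 + 0.561) = 0.851 cm
f = 13.5 cm.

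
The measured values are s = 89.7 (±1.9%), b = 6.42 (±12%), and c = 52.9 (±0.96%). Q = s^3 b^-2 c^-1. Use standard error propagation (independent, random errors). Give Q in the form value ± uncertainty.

Q is a product of powers, so relative uncertainties combine in quadrature:
  (3·δs/s)² = (3×0.0190)² = 0.00325;  (-2·δb/b)² = (-2×0.120)² = 0.0576;  (-1·δc/c)² = (-1×0.00960)² = 9.22e-05
δQ/Q = √(0.0609) = 0.247
Q = 331, so δQ = 0.247 × 331 = 81.7.

331 ± 81.7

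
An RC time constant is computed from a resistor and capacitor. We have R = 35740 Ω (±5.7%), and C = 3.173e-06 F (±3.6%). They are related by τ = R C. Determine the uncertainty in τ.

0.00765 s

Since τ is a product/quotient, work with relative uncertainties:
  (1·δR/R)² = (1×0.0570)² = 0.00325;  (1·δC/C)² = (1×0.0360)² = 0.00130
δτ/τ = √(0.00455) = 0.0674
τ = 0.1134 s, so δτ = 0.0674 × 0.1134 = 0.00765 s.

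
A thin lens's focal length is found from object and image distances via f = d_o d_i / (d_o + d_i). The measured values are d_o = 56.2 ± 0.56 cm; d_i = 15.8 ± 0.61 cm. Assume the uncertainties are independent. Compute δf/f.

0.0302

∂f/∂d_o = (d_i/(d_o+d_i))² = 0.0482;  ∂f/∂d_i = (d_o/(d_o+d_i))² = 0.609
δf = √((∂f/∂d_o · δd_o)² + (∂f/∂d_i · δd_i)²) = √(0.000727 + 0.138) = 0.373 cm
f = 12.3 cm, so δf/f = 0.373/12.3 = 0.0302.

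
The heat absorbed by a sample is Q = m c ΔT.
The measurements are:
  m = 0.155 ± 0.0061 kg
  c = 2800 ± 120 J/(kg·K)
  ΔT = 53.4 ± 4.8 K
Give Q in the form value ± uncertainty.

23200 ± 2480 J

Since Q is a product/quotient, work with relative uncertainties:
  (1·δm/m)² = (1×0.0394)² = 0.00155;  (1·δc/c)² = (1×0.0429)² = 0.00184;  (1·δΔT/ΔT)² = (1×0.0899)² = 0.00808
δQ/Q = √(0.0115) = 0.107
Q = 23200 J, so δQ = 0.107 × 23200 = 2480 J.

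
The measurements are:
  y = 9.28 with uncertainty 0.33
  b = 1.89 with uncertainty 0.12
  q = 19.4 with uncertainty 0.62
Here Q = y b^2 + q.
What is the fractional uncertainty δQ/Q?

0.0840

Let p = y·b^2 = 33.1. δp/p = √((1·δy/y)² + (2·δb/b)²) = √(0.00126 + 0.0161) = 0.132, so δp = 4.37.
Q = p + q: δQ = √(δp² + δq²) = √(19.1 + 0.384) = 4.42
Q = 52.5, so δQ/Q = 4.42/52.5 = 0.0840.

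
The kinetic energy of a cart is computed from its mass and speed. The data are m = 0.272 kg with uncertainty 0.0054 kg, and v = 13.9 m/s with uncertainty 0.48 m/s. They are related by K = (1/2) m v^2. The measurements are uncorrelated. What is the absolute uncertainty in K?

1.89 J

For a monomial K ∝ m, v^2, fractional errors add in quadrature:
  (1·δm/m)² = (1×0.0199)² = 0.000394;  (2·δv/v)² = (2×0.0345)² = 0.00477
δK/K = √(0.00516) = 0.0719
K = 26.3 J, so δK = 0.0719 × 26.3 = 1.89 J.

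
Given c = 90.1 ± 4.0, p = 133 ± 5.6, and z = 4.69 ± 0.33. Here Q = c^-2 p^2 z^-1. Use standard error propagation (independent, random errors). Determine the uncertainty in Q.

Since Q is a product/quotient, work with relative uncertainties:
  (-2·δc/c)² = (-2×0.0444)² = 0.00788;  (2·δp/p)² = (2×0.0421)² = 0.00709;  (-1·δz/z)² = (-1×0.0704)² = 0.00495
δQ/Q = √(0.0199) = 0.141
Q = 0.465, so δQ = 0.141 × 0.465 = 0.0656.

0.0656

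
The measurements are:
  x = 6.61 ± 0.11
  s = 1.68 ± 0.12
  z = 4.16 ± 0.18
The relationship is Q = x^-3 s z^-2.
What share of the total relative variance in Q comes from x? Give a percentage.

(δQ/Q)² = (-3·δx/x)² + (1·δs/s)² + (-2·δz/z)²
  x term: (-3×0.0166)² = 0.00249
  s term: (1×0.0714)² = 0.00510
  z term: (-2×0.0433)² = 0.00749
Total = 0.0151. Share from x = 0.00249/0.0151 = 0.165.

16.5%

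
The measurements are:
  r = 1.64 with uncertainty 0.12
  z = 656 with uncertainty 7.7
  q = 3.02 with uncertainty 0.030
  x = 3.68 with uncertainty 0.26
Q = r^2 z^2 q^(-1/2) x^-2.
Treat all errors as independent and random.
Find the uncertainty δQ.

Each factor contributes (exponent × relative error)² to (δQ/Q)²:
  (2·δr/r)² = (2×0.0732)² = 0.0214;  (2·δz/z)² = (2×0.0117)² = 0.000551;  (−½·δq/q)² = (-0.5×0.00993)² = 2.47e-05;  (-2·δx/x)² = (-2×0.0707)² = 0.0200
δQ/Q = √(0.0420) = 0.205
Q = 49200, so δQ = 0.205 × 49200 = 10100.

10100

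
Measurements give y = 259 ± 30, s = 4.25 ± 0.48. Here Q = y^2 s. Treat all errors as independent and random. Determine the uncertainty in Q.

For a monomial Q ∝ y^2, s, fractional errors add in quadrature:
  (2·δy/y)² = (2×0.116)² = 0.0537;  (1·δs/s)² = (1×0.113)² = 0.0128
δQ/Q = √(0.0664) = 0.258
Q = 2.85e+05, so δQ = 0.258 × 2.85e+05 = 73500.

73500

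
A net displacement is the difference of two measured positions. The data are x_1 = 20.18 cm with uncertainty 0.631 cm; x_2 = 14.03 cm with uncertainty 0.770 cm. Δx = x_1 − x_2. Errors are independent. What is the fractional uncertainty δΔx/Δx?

0.162

For a sum/difference, combine absolute errors in quadrature:
  (δx_1)² = 0.398;  (δx_2)² = 0.593
δΔx = √(0.991) = 0.996 cm
Δx = 6.150 cm, so δΔx/Δx = 0.996/6.150 = 0.162.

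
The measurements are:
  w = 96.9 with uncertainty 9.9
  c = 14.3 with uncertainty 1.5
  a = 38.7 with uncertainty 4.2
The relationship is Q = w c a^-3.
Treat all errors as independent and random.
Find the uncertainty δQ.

0.00853

Each factor contributes (exponent × relative error)² to (δQ/Q)²:
  (1·δw/w)² = (1×0.102)² = 0.0104;  (1·δc/c)² = (1×0.105)² = 0.0110;  (-3·δa/a)² = (-3×0.109)² = 0.106
δQ/Q = √(0.127) = 0.357
Q = 0.0239, so δQ = 0.357 × 0.0239 = 0.00853.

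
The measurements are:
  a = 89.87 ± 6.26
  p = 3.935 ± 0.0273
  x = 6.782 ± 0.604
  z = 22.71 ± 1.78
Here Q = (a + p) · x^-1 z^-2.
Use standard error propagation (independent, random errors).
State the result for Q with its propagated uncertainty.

0.02682 ± 0.00516

Let u = a + p = 93.81. δu = √(δa² + δp²) = √(39.2 + 0.000745) = 6.26, so δu/u = 0.0667.
Q is then a monomial in u, x, z:
δQ/Q = √((δu/u)² + (-1·δx/x)² + (-2·δz/z)²) = √(0.00445 + 0.00793 + 0.0246) = 0.192
Q = 0.02682, so δQ = 0.192 × 0.02682 = 0.00516.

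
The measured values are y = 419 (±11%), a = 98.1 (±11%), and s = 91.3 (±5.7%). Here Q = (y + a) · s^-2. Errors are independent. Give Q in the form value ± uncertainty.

Let u = y + a = 517. δu = √(δy² + δa²) = √(2120 + 116) = 47.3, so δu/u = 0.0915.
Q is then a monomial in u, s:
δQ/Q = √((δu/u)² + (-2·δs/s)²) = √(0.00838 + 0.0130) = 0.146
Q = 0.0620, so δQ = 0.146 × 0.0620 = 0.00907.

0.0620 ± 0.00907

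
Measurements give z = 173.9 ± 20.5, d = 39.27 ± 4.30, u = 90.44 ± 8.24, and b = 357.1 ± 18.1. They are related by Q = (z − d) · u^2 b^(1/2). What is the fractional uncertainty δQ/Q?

Let w = z − d = 134.6. δw = √(δz² + δd²) = √(420 + 18.5) = 20.9, so δw/w = 0.156.
Q is then a monomial in w, u, b:
δQ/Q = √((δw/w)² + (2·δu/u)² + (½·δb/b)²) = √(0.0242 + 0.0332 + 0.000642) = 0.241

0.241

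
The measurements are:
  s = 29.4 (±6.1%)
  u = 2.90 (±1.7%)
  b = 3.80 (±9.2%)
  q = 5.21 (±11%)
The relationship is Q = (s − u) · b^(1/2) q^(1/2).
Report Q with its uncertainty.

118 ± 11.6

Let w = s − u = 26.5. δw = √(δs² + δu²) = √(3.22 + 0.00243) = 1.79, so δw/w = 0.0677.
Q is then a monomial in w, b, q:
δQ/Q = √((δw/w)² + (½·δb/b)² + (½·δq/q)²) = √(0.00458 + 0.00212 + 0.00303) = 0.0986
Q = 118, so δQ = 0.0986 × 118 = 11.6.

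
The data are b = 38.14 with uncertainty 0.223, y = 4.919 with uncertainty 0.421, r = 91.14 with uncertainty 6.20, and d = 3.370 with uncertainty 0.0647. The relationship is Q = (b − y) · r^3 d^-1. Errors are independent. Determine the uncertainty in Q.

Let u = b − y = 33.22. δu = √(δb² + δy²) = √(0.0497 + 0.177) = 0.476, so δu/u = 0.0143.
Q is then a monomial in u, r, d:
δQ/Q = √((δu/u)² + (3·δr/r)² + (-1·δd/d)²) = √(0.000206 + 0.0416 + 0.000369) = 0.205
Q = 7.463e+06, so δQ = 0.205 × 7.463e+06 = 1.53e+06.

1.53e+06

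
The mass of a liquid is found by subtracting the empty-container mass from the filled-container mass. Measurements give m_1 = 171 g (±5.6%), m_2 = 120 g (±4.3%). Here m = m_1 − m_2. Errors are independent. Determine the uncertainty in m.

m is a linear combination, so absolute uncertainties add in quadrature:
  (δm_1)² = 91.7;  (δm_2)² = 26.6
δm = √(118) = 10.9 g

10.9 g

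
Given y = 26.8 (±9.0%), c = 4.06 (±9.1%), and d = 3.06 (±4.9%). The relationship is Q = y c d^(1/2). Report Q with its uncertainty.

190 ± 24.8

Since Q is a product/quotient, work with relative uncertainties:
  (1·δy/y)² = (1×0.0900)² = 0.00810;  (1·δc/c)² = (1×0.0910)² = 0.00828;  (½·δd/d)² = (0.5×0.0490)² = 0.000600
δQ/Q = √(0.0170) = 0.130
Q = 190, so δQ = 0.130 × 190 = 24.8.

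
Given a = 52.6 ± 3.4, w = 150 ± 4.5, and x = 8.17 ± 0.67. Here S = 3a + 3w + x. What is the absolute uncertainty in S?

S is a linear combination, so absolute uncertainties add in quadrature:
  (3·δa)² = 104;  (3·δw)² = 182;  (δx)² = 0.449
δS = √(287) = 16.9

16.9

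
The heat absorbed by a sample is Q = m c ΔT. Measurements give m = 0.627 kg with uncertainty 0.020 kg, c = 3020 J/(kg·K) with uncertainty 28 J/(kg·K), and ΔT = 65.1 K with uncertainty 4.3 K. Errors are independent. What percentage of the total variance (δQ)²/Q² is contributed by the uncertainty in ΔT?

79.8%

(δQ/Q)² = (1·δm/m)² + (1·δc/c)² + (1·δΔT/ΔT)²
  m term: (1×0.0319)² = 0.00102
  c term: (1×0.00927)² = 8.6e-05
  ΔT term: (1×0.0661)² = 0.00436
Total = 0.00547. Share from ΔT = 0.00436/0.00547 = 0.798.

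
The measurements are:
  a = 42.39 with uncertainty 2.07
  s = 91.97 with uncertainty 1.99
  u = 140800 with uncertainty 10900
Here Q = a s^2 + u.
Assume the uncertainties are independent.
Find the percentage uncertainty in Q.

5.17%

Let p = a·s^2 = 358600. δp/p = √((1·δa/a)² + (2·δs/s)²) = √(0.00238 + 0.00187) = 0.0652, so δp = 23400.
Q = p + u: δQ = √(δp² + δu²) = √(5.47e+08 + 1.19e+08) = 25800
Q = 499400, so δQ/Q = 25800/499400 = 0.0517.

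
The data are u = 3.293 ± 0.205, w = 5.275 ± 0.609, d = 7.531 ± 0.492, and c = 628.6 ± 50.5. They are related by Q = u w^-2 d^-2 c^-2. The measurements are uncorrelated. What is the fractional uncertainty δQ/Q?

0.316

Since Q is a product/quotient, work with relative uncertainties:
  (1·δu/u)² = (1×0.0623)² = 0.00388;  (-2·δw/w)² = (-2×0.115)² = 0.0533;  (-2·δd/d)² = (-2×0.0653)² = 0.0171;  (-2·δc/c)² = (-2×0.0803)² = 0.0258
δQ/Q = √(0.100) = 0.316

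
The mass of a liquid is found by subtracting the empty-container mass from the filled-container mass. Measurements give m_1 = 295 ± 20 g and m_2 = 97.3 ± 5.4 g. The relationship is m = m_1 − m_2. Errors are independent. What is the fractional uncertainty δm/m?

0.105

m is a linear combination, so absolute uncertainties add in quadrature:
  (δm_1)² = 400;  (δm_2)² = 29.2
δm = √(429) = 20.7 g
m = 198 g, so δm/m = 20.7/198 = 0.105.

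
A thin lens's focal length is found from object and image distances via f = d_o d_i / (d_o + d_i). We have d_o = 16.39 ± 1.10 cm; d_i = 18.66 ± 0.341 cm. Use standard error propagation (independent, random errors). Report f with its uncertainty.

8.726 ± 0.321 cm

∂f/∂d_o = (d_i/(d_o+d_i))² = 0.283;  ∂f/∂d_i = (d_o/(d_o+d_i))² = 0.219
δf = √((∂f/∂d_o · δd_o)² + (∂f/∂d_i · δd_i)²) = √(0.0972 + 0.00556) = 0.321 cm
f = 8.726 cm.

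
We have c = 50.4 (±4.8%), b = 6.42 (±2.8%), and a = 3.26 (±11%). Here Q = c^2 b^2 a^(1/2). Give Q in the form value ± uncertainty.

(1.89 ± 0.234) × 10^5

Each factor contributes (exponent × relative error)² to (δQ/Q)²:
  (2·δc/c)² = (2×0.0480)² = 0.00922;  (2·δb/b)² = (2×0.0280)² = 0.00314;  (½·δa/a)² = (0.5×0.110)² = 0.00302
δQ/Q = √(0.0154) = 0.124
Q = 1.89e+05, so δQ = 0.124 × 1.89e+05 = 23400.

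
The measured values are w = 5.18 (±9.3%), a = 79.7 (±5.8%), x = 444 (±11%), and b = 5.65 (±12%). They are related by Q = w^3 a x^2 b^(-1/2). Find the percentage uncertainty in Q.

Each factor contributes (exponent × relative error)² to (δQ/Q)²:
  (3·δw/w)² = (3×0.0930)² = 0.0778;  (1·δa/a)² = (1×0.0580)² = 0.00336;  (2·δx/x)² = (2×0.110)² = 0.0484;  (−½·δb/b)² = (-0.5×0.120)² = 0.00360
δQ/Q = √(0.133) = 0.365

36.5%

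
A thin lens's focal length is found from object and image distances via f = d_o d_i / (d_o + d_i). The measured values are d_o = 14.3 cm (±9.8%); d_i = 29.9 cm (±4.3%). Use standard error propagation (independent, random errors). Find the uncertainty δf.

0.655 cm

∂f/∂d_o = (d_i/(d_o+d_i))² = 0.458;  ∂f/∂d_i = (d_o/(d_o+d_i))² = 0.105
δf = √((∂f/∂d_o · δd_o)² + (∂f/∂d_i · δd_i)²) = √(0.411 + 0.0181) = 0.655 cm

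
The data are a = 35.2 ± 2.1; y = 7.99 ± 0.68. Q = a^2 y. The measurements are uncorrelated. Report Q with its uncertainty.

9900 ± 1450

Since Q is a product/quotient, work with relative uncertainties:
  (2·δa/a)² = (2×0.0597)² = 0.0142;  (1·δy/y)² = (1×0.0851)² = 0.00724
δQ/Q = √(0.0215) = 0.147
Q = 9900, so δQ = 0.147 × 9900 = 1450.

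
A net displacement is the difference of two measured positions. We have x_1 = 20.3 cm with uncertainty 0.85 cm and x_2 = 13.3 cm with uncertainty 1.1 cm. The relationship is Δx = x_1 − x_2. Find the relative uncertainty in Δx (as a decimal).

Absolute uncertainties add in quadrature for a linear combination:
  (δx_1)² = 0.722;  (δx_2)² = 1.21
δΔx = √(1.93) = 1.39 cm
Δx = 7.00 cm, so δΔx/Δx = 1.39/7.00 = 0.199.

0.199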